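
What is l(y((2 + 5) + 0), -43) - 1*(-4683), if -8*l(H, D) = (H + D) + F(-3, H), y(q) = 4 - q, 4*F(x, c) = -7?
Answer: 150047/32 ≈ 4689.0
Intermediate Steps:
F(x, c) = -7/4 (F(x, c) = (1/4)*(-7) = -7/4)
l(H, D) = 7/32 - D/8 - H/8 (l(H, D) = -((H + D) - 7/4)/8 = -((D + H) - 7/4)/8 = -(-7/4 + D + H)/8 = 7/32 - D/8 - H/8)
l(y((2 + 5) + 0), -43) - 1*(-4683) = (7/32 - 1/8*(-43) - (4 - ((2 + 5) + 0))/8) - 1*(-4683) = (7/32 + 43/8 - (4 - (7 + 0))/8) + 4683 = (7/32 + 43/8 - (4 - 1*7)/8) + 4683 = (7/32 + 43/8 - (4 - 7)/8) + 4683 = (7/32 + 43/8 - 1/8*(-3)) + 4683 = (7/32 + 43/8 + 3/8) + 4683 = 191/32 + 4683 = 150047/32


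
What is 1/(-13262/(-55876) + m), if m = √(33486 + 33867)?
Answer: -185256878/52571117318771 + 780531844*√67353/52571117318771 ≈ 0.0038497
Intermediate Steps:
m = √67353 ≈ 259.52
1/(-13262/(-55876) + m) = 1/(-13262/(-55876) + √67353) = 1/(-13262*(-1/55876) + √67353) = 1/(6631/27938 + √67353)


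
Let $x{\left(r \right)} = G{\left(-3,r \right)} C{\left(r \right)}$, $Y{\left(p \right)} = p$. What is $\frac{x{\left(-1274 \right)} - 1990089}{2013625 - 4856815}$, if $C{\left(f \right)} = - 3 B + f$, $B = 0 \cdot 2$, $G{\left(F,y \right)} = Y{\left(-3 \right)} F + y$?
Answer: $\frac{378479}{2843190} \approx 0.13312$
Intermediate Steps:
$G{\left(F,y \right)} = y - 3 F$ ($G{\left(F,y \right)} = - 3 F + y = y - 3 F$)
$B = 0$
$C{\left(f \right)} = f$ ($C{\left(f \right)} = \left(-3\right) 0 + f = 0 + f = f$)
$x{\left(r \right)} = r \left(9 + r\right)$ ($x{\left(r \right)} = \left(r - -9\right) r = \left(r + 9\right) r = \left(9 + r\right) r = r \left(9 + r\right)$)
$\frac{x{\left(-1274 \right)} - 1990089}{2013625 - 4856815} = \frac{- 1274 \left(9 - 1274\right) - 1990089}{2013625 - 4856815} = \frac{\left(-1274\right) \left(-1265\right) - 1990089}{-2843190} = \left(1611610 - 1990089\right) \left(- \frac{1}{2843190}\right) = \left(-378479\right) \left(- \frac{1}{2843190}\right) = \frac{378479}{2843190}$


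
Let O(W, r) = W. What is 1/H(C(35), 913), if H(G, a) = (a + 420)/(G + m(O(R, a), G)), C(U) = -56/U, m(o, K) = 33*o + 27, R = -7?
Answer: -1028/6665 ≈ -0.15424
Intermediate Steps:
m(o, K) = 27 + 33*o
H(G, a) = (420 + a)/(-204 + G) (H(G, a) = (a + 420)/(G + (27 + 33*(-7))) = (420 + a)/(G + (27 - 231)) = (420 + a)/(G - 204) = (420 + a)/(-204 + G))
1/H(C(35), 913) = 1/((420 + 913)/(-204 - 56/35)) = 1/(1333/(-204 - 56*1/35)) = 1/(1333/(-204 - 8/5)) = 1/(1333/(-1028/5)) = 1/(-5/1028*1333) = 1/(-6665/1028) = -1028/6665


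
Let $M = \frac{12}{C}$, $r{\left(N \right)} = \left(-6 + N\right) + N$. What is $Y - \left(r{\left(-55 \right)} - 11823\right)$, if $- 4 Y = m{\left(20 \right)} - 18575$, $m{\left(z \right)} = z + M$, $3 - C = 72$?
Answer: $\frac{1525157}{92} \approx 16578.0$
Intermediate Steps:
$C = -69$ ($C = 3 - 72 = -69$)
$r{\left(N \right)} = -6 + 2 N$
$M = - \frac{4}{23}$ ($M = \frac{12}{-69} = 12 \left(- \frac{1}{69}\right) = - \frac{4}{23} \approx -0.17391$)
$m{\left(z \right)} = - \frac{4}{23} + z$ ($m{\left(z \right)} = z - \frac{4}{23} = - \frac{4}{23} + z$)
$Y = \frac{426769}{92}$ ($Y = - \frac{\left(- \frac{4}{23} + 20\right) - 18575}{4} = - \frac{\frac{456}{23} - 18575}{4} = \left(- \frac{1}{4}\right) \left(- \frac{426769}{23}\right) = \frac{426769}{92} \approx 4638.8$)
$Y - \left(r{\left(-55 \right)} - 11823\right) = \frac{426769}{92} - \left(\left(-6 + 2 \left(-55\right)\right) - 11823\right) = \frac{426769}{92} - \left(\left(-6 - 110\right) - 11823\right) = \frac{426769}{92} - \left(-116 - 11823\right) = \frac{426769}{92} - -11939 = \frac{426769}{92} + 11939 = \frac{1525157}{92}$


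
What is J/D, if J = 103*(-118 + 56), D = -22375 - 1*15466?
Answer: 6386/37841 ≈ 0.16876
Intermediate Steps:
D = -37841 (D = -22375 - 15466 = -37841)
J = -6386 (J = 103*(-62) = -6386)
J/D = -6386/(-37841) = -6386*(-1/37841) = 6386/37841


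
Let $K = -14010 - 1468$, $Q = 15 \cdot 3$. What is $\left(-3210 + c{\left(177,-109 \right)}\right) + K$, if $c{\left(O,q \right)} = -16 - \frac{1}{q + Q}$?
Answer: $- \frac{1197055}{64} \approx -18704.0$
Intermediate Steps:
$Q = 45$
$K = -15478$ ($K = -14010 - 1468 = -15478$)
$c{\left(O,q \right)} = -16 - \frac{1}{45 + q}$ ($c{\left(O,q \right)} = -16 - \frac{1}{q + 45} = -16 - \frac{1}{45 + q}$)
$\left(-3210 + c{\left(177,-109 \right)}\right) + K = \left(-3210 + \frac{-721 - -1744}{45 - 109}\right) - 15478 = \left(-3210 + \frac{-721 + 1744}{-64}\right) - 15478 = \left(-3210 - \frac{1023}{64}\right) - 15478 = - \frac{206463}{64} - 15478 = - \frac{1197055}{64}$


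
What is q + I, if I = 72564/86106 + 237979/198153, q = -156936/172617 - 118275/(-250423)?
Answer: 65841081698000405014/40975035646735485891 ≈ 1.6069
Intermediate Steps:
q = -6294702751/14409088997 (q = -156936*1/172617 - 118275*(-1/250423) = -52312/57539 + 118275/250423 = -6294702751/14409088997 ≈ -0.43686)
I = 5811699011/2843693703 (I = 72564*(1/86106) + 237979*(1/198153) = 12094/14351 + 237979/198153 = 5811699011/2843693703 ≈ 2.0437)
q + I = -6294702751/14409088997 + 5811699011/2843693703 = 65841081698000405014/40975035646735485891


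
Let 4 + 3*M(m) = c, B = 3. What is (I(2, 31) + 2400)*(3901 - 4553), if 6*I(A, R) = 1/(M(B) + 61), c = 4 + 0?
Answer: -286358726/183 ≈ -1.5648e+6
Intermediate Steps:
c = 4
M(m) = 0 (M(m) = -4/3 + (1/3)*4 = -4/3 + 4/3 = 0)
I(A, R) = 1/366 (I(A, R) = 1/(6*(0 + 61)) = (1/6)/61 = (1/6)*(1/61) = 1/366)
(I(2, 31) + 2400)*(3901 - 4553) = (1/366 + 2400)*(3901 - 4553) = (878401/366)*(-652) = -286358726/183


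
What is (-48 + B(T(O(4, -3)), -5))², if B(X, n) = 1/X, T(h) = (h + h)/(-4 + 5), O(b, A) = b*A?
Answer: 1329409/576 ≈ 2308.0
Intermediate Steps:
O(b, A) = A*b
T(h) = 2*h (T(h) = (2*h)/1 = (2*h)*1 = 2*h)
(-48 + B(T(O(4, -3)), -5))² = (-48 + 1/(2*(-3*4)))² = (-48 + 1/(2*(-12)))² = (-48 + 1/(-24))² = (-48 - 1/24)² = (-1153/24)² = 1329409/576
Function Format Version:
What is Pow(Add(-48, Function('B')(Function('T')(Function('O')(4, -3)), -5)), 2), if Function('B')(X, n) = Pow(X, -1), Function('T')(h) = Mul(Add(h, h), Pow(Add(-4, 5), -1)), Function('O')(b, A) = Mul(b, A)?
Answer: Rational(1329409, 576) ≈ 2308.0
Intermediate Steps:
Function('O')(b, A) = Mul(A, b)
Function('T')(h) = Mul(2, h) (Function('T')(h) = Mul(Mul(2, h), Pow(1, -1)) = Mul(Mul(2, h), 1) = Mul(2, h))
Pow(Add(-48, Function('B')(Function('T')(Function('O')(4, -3)), -5)), 2) = Pow(Add(-48, Pow(Mul(2, Mul(-3, 4)), -1)), 2) = Pow(Add(-48, Pow(Mul(2, -12), -1)), 2) = Pow(Add(-48, Pow(-24, -1)), 2) = Pow(Add(-48, Rational(-1, 24)), 2) = Pow(Rational(-1153, 24), 2) = Rational(1329409, 576)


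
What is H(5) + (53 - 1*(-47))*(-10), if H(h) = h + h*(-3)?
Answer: -1010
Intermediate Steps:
H(h) = -2*h (H(h) = h - 3*h = -2*h)
H(5) + (53 - 1*(-47))*(-10) = -2*5 + (53 - 1*(-47))*(-10) = -10 + (53 + 47)*(-10) = -10 + 100*(-10) = -10 - 1000 = -1010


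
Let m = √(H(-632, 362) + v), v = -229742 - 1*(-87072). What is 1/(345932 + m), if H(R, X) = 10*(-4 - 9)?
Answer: 86483/29917272856 - 5*I*√357/29917272856 ≈ 2.8907e-6 - 3.1578e-9*I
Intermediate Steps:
H(R, X) = -130 (H(R, X) = 10*(-13) = -130)
v = -142670 (v = -229742 + 87072 = -142670)
m = 20*I*√357 (m = √(-130 - 142670) = √(-142800) = 20*I*√357 ≈ 377.89*I)
1/(345932 + m) = 1/(345932 + 20*I*√357)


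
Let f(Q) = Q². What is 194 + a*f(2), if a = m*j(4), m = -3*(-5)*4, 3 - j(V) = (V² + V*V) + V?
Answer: -7726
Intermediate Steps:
j(V) = 3 - V - 2*V² (j(V) = 3 - ((V² + V*V) + V) = 3 - ((V² + V²) + V) = 3 - (2*V² + V) = 3 - (V + 2*V²) = 3 + (-V - 2*V²) = 3 - V - 2*V²)
m = 60 (m = 15*4 = 60)
a = -1980 (a = 60*(3 - 1*4 - 2*4²) = 60*(3 - 4 - 2*16) = 60*(3 - 4 - 32) = 60*(-33) = -1980)
194 + a*f(2) = 194 - 1980*2² = 194 - 1980*4 = 194 - 7920 = -7726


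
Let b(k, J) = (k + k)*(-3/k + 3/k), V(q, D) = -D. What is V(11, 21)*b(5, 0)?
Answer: 0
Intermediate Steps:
b(k, J) = 0 (b(k, J) = (2*k)*0 = 0)
V(11, 21)*b(5, 0) = -1*21*0 = -21*0 = 0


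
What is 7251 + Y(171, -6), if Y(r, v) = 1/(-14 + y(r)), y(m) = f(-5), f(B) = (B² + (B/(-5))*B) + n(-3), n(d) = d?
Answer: 21754/3 ≈ 7251.3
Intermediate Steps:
f(B) = -3 + 4*B²/5 (f(B) = (B² + (B/(-5))*B) - 3 = (B² + (B*(-⅕))*B) - 3 = (B² + (-B/5)*B) - 3 = (B² - B²/5) - 3 = 4*B²/5 - 3 = -3 + 4*B²/5)
y(m) = 17 (y(m) = -3 + (⅘)*(-5)² = -3 + (⅘)*25 = -3 + 20 = 17)
Y(r, v) = ⅓ (Y(r, v) = 1/(-14 + 17) = 1/3 = ⅓)
7251 + Y(171, -6) = 7251 + ⅓ = 21754/3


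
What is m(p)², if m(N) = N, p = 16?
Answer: 256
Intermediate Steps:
m(p)² = 16² = 256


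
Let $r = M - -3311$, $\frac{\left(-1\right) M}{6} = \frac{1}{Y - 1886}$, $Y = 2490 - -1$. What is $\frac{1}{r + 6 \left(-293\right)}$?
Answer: $\frac{605}{939559} \approx 0.00064392$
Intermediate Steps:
$Y = 2491$ ($Y = 2490 + 1 = 2491$)
$M = - \frac{6}{605}$ ($M = - \frac{6}{2491 - 1886} = - \frac{6}{605} \approx -0.0099173$)
$r = \frac{2003149}{605}$ ($r = - \frac{6}{605} - -3311 = - \frac{6}{605} + 3311 = \frac{2003149}{605} \approx 3311.0$)
$\frac{1}{r + 6 \left(-293\right)} = \frac{1}{\frac{2003149}{605} + 6 \left(-293\right)} = \frac{1}{\frac{2003149}{605} - 1758} = \frac{1}{\frac{939559}{605}} = \frac{605}{939559}$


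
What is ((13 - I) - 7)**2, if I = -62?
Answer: 4624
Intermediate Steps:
((13 - I) - 7)**2 = ((13 - 1*(-62)) - 7)**2 = ((13 + 62) - 7)**2 = (75 - 7)**2 = 68**2 = 4624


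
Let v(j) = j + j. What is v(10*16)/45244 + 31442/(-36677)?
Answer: -352706302/414853547 ≈ -0.85019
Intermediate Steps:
v(j) = 2*j
v(10*16)/45244 + 31442/(-36677) = (2*(10*16))/45244 + 31442/(-36677) = (2*160)*(1/45244) + 31442*(-1/36677) = 320*(1/45244) - 31442/36677 = 80/11311 - 31442/36677 = -352706302/414853547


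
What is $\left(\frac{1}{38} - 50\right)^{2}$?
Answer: $\frac{3606201}{1444} \approx 2497.4$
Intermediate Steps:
$\left(\frac{1}{38} - 50\right)^{2} = \left(- \frac{1899}{38}\right)^{2} = \frac{3606201}{1444}$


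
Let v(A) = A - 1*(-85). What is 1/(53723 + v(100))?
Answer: 1/53908 ≈ 1.8550e-5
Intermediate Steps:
v(A) = 85 + A (v(A) = A + 85 = 85 + A)
1/(53723 + v(100)) = 1/(53723 + (85 + 100)) = 1/(53723 + 185) = 1/53908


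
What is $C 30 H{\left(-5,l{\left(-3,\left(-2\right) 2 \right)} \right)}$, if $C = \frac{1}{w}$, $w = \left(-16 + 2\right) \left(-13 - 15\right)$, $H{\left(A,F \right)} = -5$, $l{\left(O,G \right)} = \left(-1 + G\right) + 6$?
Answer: $- \frac{75}{196} \approx -0.38265$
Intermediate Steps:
$l{\left(O,G \right)} = 5 + G$
$w = 392$ ($w = \left(-14\right) \left(-28\right) = 392$)
$C = \frac{1}{392} \approx 0.002551$
$C 30 H{\left(-5,l{\left(-3,\left(-2\right) 2 \right)} \right)} = \frac{1}{392} \cdot 30 \left(-5\right) = \frac{15}{196} \left(-5\right) = - \frac{75}{196}$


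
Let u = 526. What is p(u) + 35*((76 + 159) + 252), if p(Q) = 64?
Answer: 17109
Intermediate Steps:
p(u) + 35*((76 + 159) + 252) = 64 + 35*((76 + 159) + 252) = 64 + 35*(235 + 252) = 64 + 35*487 = 64 + 17045 = 17109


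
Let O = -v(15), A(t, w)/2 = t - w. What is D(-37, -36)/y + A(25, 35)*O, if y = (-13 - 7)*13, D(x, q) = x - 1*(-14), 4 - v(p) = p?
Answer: -57177/260 ≈ -219.91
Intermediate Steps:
v(p) = 4 - p
D(x, q) = 14 + x (D(x, q) = x + 14 = 14 + x)
A(t, w) = -2*w + 2*t (A(t, w) = 2*(t - w) = -2*w + 2*t)
O = 11 (O = -(4 - 1*15) = -(4 - 15) = -1*(-11) = 11)
y = -260 (y = -20*13 = -260)
D(-37, -36)/y + A(25, 35)*O = (14 - 37)/(-260) + (-2*35 + 2*25)*11 = -23*(-1/260) + (-70 + 50)*11 = 23/260 - 20*11 = 23/260 - 220 = -57177/260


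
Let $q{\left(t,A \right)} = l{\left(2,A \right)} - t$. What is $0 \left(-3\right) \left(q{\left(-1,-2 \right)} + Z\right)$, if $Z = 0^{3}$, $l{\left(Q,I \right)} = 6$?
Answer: $0$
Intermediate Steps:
$Z = 0$
$q{\left(t,A \right)} = 6 - t$
$0 \left(-3\right) \left(q{\left(-1,-2 \right)} + Z\right) = 0 \left(-3\right) \left(\left(6 - -1\right) + 0\right) = 0 \left(\left(6 + 1\right) + 0\right) = 0 \left(7 + 0\right) = 0 \cdot 7 = 0$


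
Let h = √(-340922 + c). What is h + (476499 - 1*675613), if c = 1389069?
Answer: -199114 + √1048147 ≈ -1.9809e+5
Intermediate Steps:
h = √1048147 (h = √(-340922 + 1389069) = √1048147 ≈ 1023.8)
h + (476499 - 1*675613) = √1048147 + (476499 - 1*675613) = √1048147 + (476499 - 675613) = √1048147 - 199114 = -199114 + √1048147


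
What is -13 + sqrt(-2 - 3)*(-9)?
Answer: -13 - 9*I*sqrt(5) ≈ -13.0 - 20.125*I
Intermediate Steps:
-13 + sqrt(-2 - 3)*(-9) = -13 + sqrt(-5)*(-9) = -13 + (I*sqrt(5))*(-9) = -13 - 9*I*sqrt(5)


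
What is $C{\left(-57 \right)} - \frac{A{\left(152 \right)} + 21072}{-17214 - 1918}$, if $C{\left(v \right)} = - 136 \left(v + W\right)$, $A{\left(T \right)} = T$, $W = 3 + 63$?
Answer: $- \frac{5849086}{4783} \approx -1222.9$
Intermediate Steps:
$W = 66$
$C{\left(v \right)} = -8976 - 136 v$ ($C{\left(v \right)} = - 136 \left(v + 66\right) = - 136 \left(66 + v\right) = -8976 - 136 v$)
$C{\left(-57 \right)} - \frac{A{\left(152 \right)} + 21072}{-17214 - 1918} = \left(-8976 - -7752\right) - \frac{152 + 21072}{-17214 - 1918} = \left(-8976 + 7752\right) - \frac{21224}{-19132} = -1224 - 21224 \left(- \frac{1}{19132}\right) = -1224 - - \frac{5306}{4783} = -1224 + \frac{5306}{4783} = - \frac{5849086}{4783}$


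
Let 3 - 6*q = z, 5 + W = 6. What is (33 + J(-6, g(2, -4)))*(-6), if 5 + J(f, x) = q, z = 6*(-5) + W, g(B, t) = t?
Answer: -200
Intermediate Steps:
W = 1 (W = -5 + 6 = 1)
z = -29 (z = 6*(-5) + 1 = -30 + 1 = -29)
q = 16/3 (q = ½ - ⅙*(-29) = ½ + 29/6 = 16/3 ≈ 5.3333)
J(f, x) = ⅓ (J(f, x) = -5 + 16/3 = ⅓)
(33 + J(-6, g(2, -4)))*(-6) = (33 + ⅓)*(-6) = (100/3)*(-6) = -200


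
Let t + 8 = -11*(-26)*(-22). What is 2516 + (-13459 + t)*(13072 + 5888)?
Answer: -374628124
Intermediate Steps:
t = -6300 (t = -8 - 11*(-26)*(-22) = -8 + 286*(-22) = -8 - 6292 = -6300)
2516 + (-13459 + t)*(13072 + 5888) = 2516 + (-13459 - 6300)*(13072 + 5888) = 2516 - 19759*18960 = 2516 - 374630640 = -374628124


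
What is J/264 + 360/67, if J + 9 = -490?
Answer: 61607/17688 ≈ 3.4830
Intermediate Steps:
J = -499 (J = -9 - 490 = -499)
J/264 + 360/67 = -499/264 + 360/67 = 61607/17688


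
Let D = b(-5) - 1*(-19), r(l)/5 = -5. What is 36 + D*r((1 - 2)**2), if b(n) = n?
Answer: -314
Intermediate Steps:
r(l) = -25 (r(l) = 5*(-5) = -25)
D = 14 (D = -5 - 1*(-19) = -5 + 19 = 14)
36 + D*r((1 - 2)**2) = 36 + 14*(-25) = 36 - 350 = -314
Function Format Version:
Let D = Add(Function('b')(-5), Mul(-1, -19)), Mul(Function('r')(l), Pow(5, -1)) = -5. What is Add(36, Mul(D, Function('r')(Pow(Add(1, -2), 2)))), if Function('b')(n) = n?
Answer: -314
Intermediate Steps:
Function('r')(l) = -25 (Function('r')(l) = Mul(5, -5) = -25)
D = 14 (D = Add(-5, Mul(-1, -19)) = Add(-5, 19) = 14)
Add(36, Mul(D, Function('r')(Pow(Add(1, -2), 2)))) = Add(36, Mul(14, -25)) = Add(36, -350) = -314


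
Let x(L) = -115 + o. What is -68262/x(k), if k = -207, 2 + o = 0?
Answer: 22754/39 ≈ 583.44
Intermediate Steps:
o = -2 (o = -2 + 0 = -2)
x(L) = -117 (x(L) = -115 - 2 = -117)
-68262/x(k) = -68262/(-117) = -68262*(-1/117) = 22754/39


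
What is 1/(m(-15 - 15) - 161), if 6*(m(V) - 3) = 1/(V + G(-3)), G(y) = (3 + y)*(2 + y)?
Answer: -180/28441 ≈ -0.0063289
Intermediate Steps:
G(y) = (2 + y)*(3 + y)
m(V) = 3 + 1/(6*V) (m(V) = 3 + 1/(6*(V + (6 + (-3)**2 + 5*(-3)))) = 3 + 1/(6*(V + (6 + 9 - 15))) = 3 + 1/(6*(V + 0)) = 3 + 1/(6*V))
1/(m(-15 - 15) - 161) = 1/((3 + 1/(6*(-15 - 15))) - 161) = 1/((3 + (1/6)/(-30)) - 161) = 1/((3 + (1/6)*(-1/30)) - 161) = 1/((3 - 1/180) - 161) = 1/(539/180 - 161) = 1/(-28441/180) = -180/28441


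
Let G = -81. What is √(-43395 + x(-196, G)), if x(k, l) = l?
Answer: 2*I*√10869 ≈ 208.51*I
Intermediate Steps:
√(-43395 + x(-196, G)) = √(-43395 - 81) = √(-43476) = 2*I*√10869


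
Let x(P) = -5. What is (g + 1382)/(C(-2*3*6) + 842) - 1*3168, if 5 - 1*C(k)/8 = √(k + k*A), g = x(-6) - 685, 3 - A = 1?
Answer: -69048614/21801 + 2768*I*√3/65403 ≈ -3167.2 + 0.073304*I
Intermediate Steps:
A = 2 (A = 3 - 1*1 = 3 - 1 = 2)
g = -690 (g = -5 - 685 = -690)
C(k) = 40 - 8*√3*√k (C(k) = 40 - 8*√(k + k*2) = 40 - 8*√(k + 2*k) = 40 - 8*√3*√k)
(g + 1382)/(C(-2*3*6) + 842) - 1*3168 = (-690 + 1382)/((40 - 8*√3*√(-2*3*6)) + 842) - 1*3168 = 692/((40 - 8*√3*√(-6*6)) + 842) - 3168 = 692/((40 - 8*√3*√(-36)) + 842) - 3168 = 692/((40 - 8*√3*6*I) + 842) - 3168 = 692/((40 - 48*I*√3) + 842) - 3168 = 692/(882 - 48*I*√3) - 3168 = -3168 + 692/(882 - 48*I*√3)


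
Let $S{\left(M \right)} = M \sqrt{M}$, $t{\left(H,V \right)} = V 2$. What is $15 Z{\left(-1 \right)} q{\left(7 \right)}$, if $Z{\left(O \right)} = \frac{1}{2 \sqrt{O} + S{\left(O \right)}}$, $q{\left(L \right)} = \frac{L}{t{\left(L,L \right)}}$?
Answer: $- \frac{15 i}{2} \approx - 7.5 i$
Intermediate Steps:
$t{\left(H,V \right)} = 2 V$
$S{\left(M \right)} = M^{\frac{3}{2}}$
$q{\left(L \right)} = \frac{1}{2}$ ($q{\left(L \right)} = \frac{L}{2 L} = L \frac{1}{2 L} = \frac{1}{2}$)
$Z{\left(O \right)} = \frac{1}{O^{\frac{3}{2}} + 2 \sqrt{O}}$ ($Z{\left(O \right)} = \frac{1}{2 \sqrt{O} + O^{\frac{3}{2}}} = \frac{1}{O^{\frac{3}{2}} + 2 \sqrt{O}}$)
$15 Z{\left(-1 \right)} q{\left(7 \right)} = 15 \frac{1}{i \left(2 - 1\right)} \frac{1}{2} = 15 \frac{\left(-1\right) i}{1} \cdot \frac{1}{2} = 15 - i 1 \cdot \frac{1}{2} = 15 \left(- i\right) \frac{1}{2} = - 15 i \frac{1}{2} = - \frac{15 i}{2}$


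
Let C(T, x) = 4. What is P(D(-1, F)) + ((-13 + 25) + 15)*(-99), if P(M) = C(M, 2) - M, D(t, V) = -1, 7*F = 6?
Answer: -2668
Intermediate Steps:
F = 6/7 (F = (⅐)*6 = 6/7 ≈ 0.85714)
P(M) = 4 - M
P(D(-1, F)) + ((-13 + 25) + 15)*(-99) = (4 - 1*(-1)) + ((-13 + 25) + 15)*(-99) = (4 + 1) + (12 + 15)*(-99) = 5 + 27*(-99) = 5 - 2673 = -2668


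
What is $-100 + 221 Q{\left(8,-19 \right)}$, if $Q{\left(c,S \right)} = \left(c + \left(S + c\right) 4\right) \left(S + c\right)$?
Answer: $87416$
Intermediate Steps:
$Q{\left(c,S \right)} = \left(S + c\right) \left(4 S + 5 c\right)$ ($Q{\left(c,S \right)} = \left(c + \left(4 S + 4 c\right)\right) \left(S + c\right) = \left(4 S + 5 c\right) \left(S + c\right) = \left(S + c\right) \left(4 S + 5 c\right)$)
$-100 + 221 Q{\left(8,-19 \right)} = -100 + 221 \left(4 \left(-19\right)^{2} + 5 \cdot 8^{2} + 9 \left(-19\right) 8\right) = -100 + 221 \left(4 \cdot 361 + 5 \cdot 64 - 1368\right) = -100 + 221 \left(1444 + 320 - 1368\right) = -100 + 221 \cdot 396 = -100 + 87516 = 87416$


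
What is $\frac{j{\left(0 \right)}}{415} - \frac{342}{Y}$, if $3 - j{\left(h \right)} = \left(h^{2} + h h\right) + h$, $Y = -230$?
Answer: $\frac{14262}{9545} \approx 1.4942$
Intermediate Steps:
$j{\left(h \right)} = 3 - h - 2 h^{2}$ ($j{\left(h \right)} = 3 - \left(\left(h^{2} + h h\right) + h\right) = 3 - \left(\left(h^{2} + h^{2}\right) + h\right) = 3 - \left(2 h^{2} + h\right) = 3 - \left(h + 2 h^{2}\right) = 3 - h - 2 h^{2}$)
$\frac{j{\left(0 \right)}}{415} - \frac{342}{Y} = \frac{3 - 0 - 2 \cdot 0^{2}}{415} - \frac{342}{-230} = \left(3 + 0 - 0\right) \frac{1}{415} - - \frac{171}{115} = \left(3 + 0 + 0\right) \frac{1}{415} + \frac{171}{115} = 3 \cdot \frac{1}{415} + \frac{171}{115} = \frac{3}{415} + \frac{171}{115} = \frac{14262}{9545}$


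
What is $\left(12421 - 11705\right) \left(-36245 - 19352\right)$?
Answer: $-39807452$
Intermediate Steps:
$\left(12421 - 11705\right) \left(-36245 - 19352\right) = 716 \left(-36245 - 19352\right) = 716 \left(-55597\right) = -39807452$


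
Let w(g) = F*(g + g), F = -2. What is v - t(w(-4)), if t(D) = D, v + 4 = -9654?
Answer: -9674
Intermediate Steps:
v = -9658 (v = -4 - 9654 = -9658)
w(g) = -4*g (w(g) = -2*(g + g) = -4*g)
v - t(w(-4)) = -9658 - (-4)*(-4) = -9658 - 1*16 = -9658 - 16 = -9674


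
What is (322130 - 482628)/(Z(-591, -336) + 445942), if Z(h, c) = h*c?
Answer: -80249/322259 ≈ -0.24902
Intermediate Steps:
Z(h, c) = c*h
(322130 - 482628)/(Z(-591, -336) + 445942) = (322130 - 482628)/(-336*(-591) + 445942) = -160498/(198576 + 445942) = -160498/644518 = -160498*1/644518 = -80249/322259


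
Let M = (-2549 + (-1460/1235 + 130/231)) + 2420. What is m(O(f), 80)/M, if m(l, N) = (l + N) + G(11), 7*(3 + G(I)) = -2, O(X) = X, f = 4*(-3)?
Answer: -3692403/7395695 ≈ -0.49926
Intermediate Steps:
f = -12
G(I) = -23/7 (G(I) = -3 + (1/7)*(-2) = -3 - 2/7 = -23/7)
m(l, N) = -23/7 + N + l (m(l, N) = (l + N) - 23/7 = (N + l) - 23/7 = -23/7 + N + l)
M = -7395695/57057 (M = (-2549 + (-1460*1/1235 + 130*(1/231))) + 2420 = (-2549 + (-292/247 + 130/231)) + 2420 = (-2549 - 35342/57057) + 2420 = -145473635/57057 + 2420 = -7395695/57057 ≈ -129.62)
m(O(f), 80)/M = (-23/7 + 80 - 12)/(-7395695/57057) = (453/7)*(-57057/7395695) = -3692403/7395695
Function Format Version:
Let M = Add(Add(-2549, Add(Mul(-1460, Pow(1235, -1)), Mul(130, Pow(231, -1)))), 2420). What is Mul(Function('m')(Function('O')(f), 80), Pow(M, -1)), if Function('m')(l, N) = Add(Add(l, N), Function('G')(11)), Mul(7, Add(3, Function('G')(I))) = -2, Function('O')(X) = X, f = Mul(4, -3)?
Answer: Rational(-3692403, 7395695) ≈ -0.49926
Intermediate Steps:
f = -12
Function('G')(I) = Rational(-23, 7) (Function('G')(I) = Add(-3, Mul(Rational(1, 7), -2)) = Add(-3, Rational(-2, 7)) = Rational(-23, 7))
Function('m')(l, N) = Add(Rational(-23, 7), N, l) (Function('m')(l, N) = Add(Add(l, N), Rational(-23, 7)) = Add(Add(N, l), Rational(-23, 7)) = Add(Rational(-23, 7), N, l))
M = Rational(-7395695, 57057) (M = Add(Add(-2549, Add(Mul(-1460, Rational(1, 1235)), Mul(130, Rational(1, 231)))), 2420) = Add(Add(-2549, Add(Rational(-292, 247), Rational(130, 231))), 2420) = Add(Add(-2549, Rational(-35342, 57057)), 2420) = Add(Rational(-145473635, 57057), 2420) = Rational(-7395695, 57057) ≈ -129.62)
Mul(Function('m')(Function('O')(f), 80), Pow(M, -1)) = Mul(Add(Rational(-23, 7), 80, -12), Pow(Rational(-7395695, 57057), -1)) = Mul(Rational(453, 7), Rational(-57057, 7395695)) = Rational(-3692403, 7395695)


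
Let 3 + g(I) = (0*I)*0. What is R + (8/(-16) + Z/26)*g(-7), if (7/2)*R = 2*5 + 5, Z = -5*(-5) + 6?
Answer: 201/91 ≈ 2.2088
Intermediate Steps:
Z = 31 (Z = 25 + 6 = 31)
R = 30/7 (R = 2*(2*5 + 5)/7 = 2*(10 + 5)/7 = (2/7)*15 = 30/7 ≈ 4.2857)
g(I) = -3 (g(I) = -3 + (0*I)*0 = -3 + 0*0 = -3 + 0 = -3)
R + (8/(-16) + Z/26)*g(-7) = 30/7 + (8/(-16) + 31/26)*(-3) = 30/7 + (8*(-1/16) + 31*(1/26))*(-3) = 30/7 + (-½ + 31/26)*(-3) = 30/7 + (9/13)*(-3) = 30/7 - 27/13 = 201/91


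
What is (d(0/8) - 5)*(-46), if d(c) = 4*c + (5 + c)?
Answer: 0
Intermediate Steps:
d(c) = 5 + 5*c
(d(0/8) - 5)*(-46) = ((5 + 5*(0/8)) - 5)*(-46) = ((5 + 5*(0*(⅛))) - 5)*(-46) = ((5 + 5*0) - 5)*(-46) = ((5 + 0) - 5)*(-46) = (5 - 5)*(-46) = 0*(-46) = 0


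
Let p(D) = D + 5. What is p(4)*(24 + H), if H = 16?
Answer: 360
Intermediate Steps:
p(D) = 5 + D
p(4)*(24 + H) = (5 + 4)*(24 + 16) = 9*40 = 360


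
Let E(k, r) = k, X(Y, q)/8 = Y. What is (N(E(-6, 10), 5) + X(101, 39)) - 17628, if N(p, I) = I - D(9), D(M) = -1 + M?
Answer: -16823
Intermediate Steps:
X(Y, q) = 8*Y
N(p, I) = -8 + I (N(p, I) = I - (-1 + 9) = I - 1*8 = I - 8 = -8 + I)
(N(E(-6, 10), 5) + X(101, 39)) - 17628 = ((-8 + 5) + 8*101) - 17628 = (-3 + 808) - 17628 = 805 - 17628 = -16823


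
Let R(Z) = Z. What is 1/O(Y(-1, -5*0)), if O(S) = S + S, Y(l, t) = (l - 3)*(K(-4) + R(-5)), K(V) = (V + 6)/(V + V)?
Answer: 1/42 ≈ 0.023810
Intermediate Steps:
K(V) = (6 + V)/(2*V) (K(V) = (6 + V)/((2*V)) = (6 + V)*(1/(2*V)) = (6 + V)/(2*V))
Y(l, t) = 63/4 - 21*l/4 (Y(l, t) = (l - 3)*((½)*(6 - 4)/(-4) - 5) = (-3 + l)*((½)*(-¼)*2 - 5) = (-3 + l)*(-¼ - 5) = (-3 + l)*(-21/4) = 63/4 - 21*l/4)
O(S) = 2*S
1/O(Y(-1, -5*0)) = 1/(2*(63/4 - 21/4*(-1))) = 1/(2*(63/4 + 21/4)) = 1/(2*21) = 1/42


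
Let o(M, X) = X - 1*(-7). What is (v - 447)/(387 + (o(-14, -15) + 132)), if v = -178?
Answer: -625/511 ≈ -1.2231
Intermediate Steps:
o(M, X) = 7 + X (o(M, X) = X + 7 = 7 + X)
(v - 447)/(387 + (o(-14, -15) + 132)) = (-178 - 447)/(387 + ((7 - 15) + 132)) = -625/(387 + (-8 + 132)) = -625/(387 + 124) = -625/511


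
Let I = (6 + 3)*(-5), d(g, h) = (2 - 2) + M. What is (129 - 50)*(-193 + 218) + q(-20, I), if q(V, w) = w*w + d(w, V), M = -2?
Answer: 3998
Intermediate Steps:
d(g, h) = -2 (d(g, h) = (2 - 2) - 2 = 0 - 2 = -2)
I = -45 (I = 9*(-5) = -45)
q(V, w) = -2 + w² (q(V, w) = w*w - 2 = w² - 2 = -2 + w²)
(129 - 50)*(-193 + 218) + q(-20, I) = (129 - 50)*(-193 + 218) + (-2 + (-45)²) = 79*25 + (-2 + 2025) = 1975 + 2023 = 3998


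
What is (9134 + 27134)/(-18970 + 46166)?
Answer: 9067/6799 ≈ 1.3336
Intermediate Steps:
(9134 + 27134)/(-18970 + 46166) = 36268/27196 = 36268*(1/27196) = 9067/6799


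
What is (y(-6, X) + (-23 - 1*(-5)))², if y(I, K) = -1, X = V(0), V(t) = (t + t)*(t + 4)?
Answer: 361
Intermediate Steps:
V(t) = 2*t*(4 + t) (V(t) = (2*t)*(4 + t) = 2*t*(4 + t))
X = 0 (X = 2*0*(4 + 0) = 2*0*4 = 0)
(y(-6, X) + (-23 - 1*(-5)))² = (-1 + (-23 - 1*(-5)))² = (-1 + (-23 + 5))² = (-1 - 18)² = (-19)² = 361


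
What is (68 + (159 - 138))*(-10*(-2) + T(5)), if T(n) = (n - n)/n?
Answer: 1780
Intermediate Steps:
T(n) = 0 (T(n) = 0/n = 0)
(68 + (159 - 138))*(-10*(-2) + T(5)) = (68 + (159 - 138))*(-10*(-2) + 0) = (68 + 21)*(20 + 0) = 89*20 = 1780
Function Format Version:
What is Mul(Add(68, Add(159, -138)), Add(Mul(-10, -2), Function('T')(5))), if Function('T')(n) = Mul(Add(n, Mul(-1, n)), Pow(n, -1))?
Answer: 1780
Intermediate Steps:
Function('T')(n) = 0 (Function('T')(n) = Mul(0, Pow(n, -1)) = 0)
Mul(Add(68, Add(159, -138)), Add(Mul(-10, -2), Function('T')(5))) = Mul(Add(68, Add(159, -138)), Add(Mul(-10, -2), 0)) = Mul(Add(68, 21), Add(20, 0)) = Mul(89, 20) = 1780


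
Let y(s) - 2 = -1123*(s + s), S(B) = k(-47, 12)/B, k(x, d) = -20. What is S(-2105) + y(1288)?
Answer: -1217888162/421 ≈ -2.8928e+6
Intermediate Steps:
S(B) = -20/B
y(s) = 2 - 2246*s (y(s) = 2 - 1123*(s + s) = 2 - 2246*s)
S(-2105) + y(1288) = -20/(-2105) + (2 - 2246*1288) = -20*(-1/2105) + (2 - 2892848) = 4/421 - 2892846 = -1217888162/421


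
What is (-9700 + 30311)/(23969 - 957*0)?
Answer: 20611/23969 ≈ 0.85990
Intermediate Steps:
(-9700 + 30311)/(23969 - 957*0) = 20611/(23969 + 0) = 20611/23969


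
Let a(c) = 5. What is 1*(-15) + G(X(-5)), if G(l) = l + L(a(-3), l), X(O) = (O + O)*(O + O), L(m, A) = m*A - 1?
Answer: 584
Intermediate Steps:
L(m, A) = -1 + A*m (L(m, A) = A*m - 1 = -1 + A*m)
X(O) = 4*O² (X(O) = (2*O)*(2*O) = 4*O²)
G(l) = -1 + 6*l (G(l) = l + (-1 + l*5) = l + (-1 + 5*l) = -1 + 6*l)
1*(-15) + G(X(-5)) = 1*(-15) + (-1 + 6*(4*(-5)²)) = -15 + (-1 + 6*(4*25)) = -15 + (-1 + 6*100) = -15 + (-1 + 600) = -15 + 599 = 584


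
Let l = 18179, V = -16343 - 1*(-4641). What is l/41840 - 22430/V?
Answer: 575600929/244805840 ≈ 2.3513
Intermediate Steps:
V = -11702 (V = -16343 + 4641 = -11702)
l/41840 - 22430/V = 18179/41840 - 22430/(-11702) = 18179*(1/41840) - 22430*(-1/11702) = 18179/41840 + 11215/5851 = 575600929/244805840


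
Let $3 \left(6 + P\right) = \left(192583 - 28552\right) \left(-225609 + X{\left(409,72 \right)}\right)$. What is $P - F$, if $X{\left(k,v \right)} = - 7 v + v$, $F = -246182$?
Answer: $-12358997581$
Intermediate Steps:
$X{\left(k,v \right)} = - 6 v$
$P = -12359243763$ ($P = -6 + \frac{\left(192583 - 28552\right) \left(-225609 - 432\right)}{3} = -6 + \frac{164031 \left(-225609 - 432\right)}{3} = -6 + \frac{164031 \left(-226041\right)}{3} = -6 + \frac{1}{3} \left(-37077731271\right) = -6 - 12359243757 = -12359243763$)
$P - F = -12359243763 - -246182 = -12359243763 + 246182 = -12358997581$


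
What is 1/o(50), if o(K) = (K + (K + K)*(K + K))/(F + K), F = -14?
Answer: 6/1675 ≈ 0.0035821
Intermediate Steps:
o(K) = (K + 4*K**2)/(-14 + K) (o(K) = (K + (K + K)*(K + K))/(-14 + K) = (K + (2*K)*(2*K))/(-14 + K) = (K + 4*K**2)/(-14 + K))
1/o(50) = 1/(50*(1 + 4*50)/(-14 + 50)) = 1/(50*(1 + 200)/36) = 1/(50*(1/36)*201) = 1/(1675/6) = 6/1675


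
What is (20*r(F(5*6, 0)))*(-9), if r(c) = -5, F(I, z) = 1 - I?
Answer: 900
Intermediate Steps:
(20*r(F(5*6, 0)))*(-9) = (20*(-5))*(-9) = -100*(-9) = 900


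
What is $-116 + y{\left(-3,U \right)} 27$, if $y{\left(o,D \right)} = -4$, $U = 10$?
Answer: $-224$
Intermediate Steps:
$-116 + y{\left(-3,U \right)} 27 = -116 - 108 = -224$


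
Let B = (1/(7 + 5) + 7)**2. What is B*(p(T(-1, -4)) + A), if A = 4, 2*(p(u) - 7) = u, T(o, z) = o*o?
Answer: 166175/288 ≈ 577.00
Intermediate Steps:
T(o, z) = o**2
p(u) = 7 + u/2
B = 7225/144 (B = (1/12 + 7)**2 = (85/12)**2 = 7225/144 ≈ 50.174)
B*(p(T(-1, -4)) + A) = 7225*((7 + (1/2)*(-1)**2) + 4)/144 = 7225*((7 + (1/2)*1) + 4)/144 = 7225*((7 + 1/2) + 4)/144 = 7225*(15/2 + 4)/144 = (7225/144)*(23/2) = 166175/288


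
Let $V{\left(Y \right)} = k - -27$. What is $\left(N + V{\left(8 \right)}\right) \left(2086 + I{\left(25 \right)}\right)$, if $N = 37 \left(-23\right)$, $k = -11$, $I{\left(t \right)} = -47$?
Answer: $-1702565$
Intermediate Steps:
$V{\left(Y \right)} = 16$ ($V{\left(Y \right)} = -11 - -27 = -11 + 27 = 16$)
$N = -851$
$\left(N + V{\left(8 \right)}\right) \left(2086 + I{\left(25 \right)}\right) = \left(-851 + 16\right) \left(2086 - 47\right) = \left(-835\right) 2039 = -1702565$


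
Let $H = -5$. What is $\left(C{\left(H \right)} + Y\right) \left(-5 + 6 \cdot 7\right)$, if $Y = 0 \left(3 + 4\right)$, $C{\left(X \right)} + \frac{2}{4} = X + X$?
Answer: $- \frac{777}{2} \approx -388.5$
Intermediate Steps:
$C{\left(X \right)} = - \frac{1}{2} + 2 X$ ($C{\left(X \right)} = - \frac{1}{2} + \left(X + X\right) = - \frac{1}{2} + 2 X$)
$Y = 0$ ($Y = 0 \cdot 7 = 0$)
$\left(C{\left(H \right)} + Y\right) \left(-5 + 6 \cdot 7\right) = \left(\left(- \frac{1}{2} + 2 \left(-5\right)\right) + 0\right) \left(-5 + 6 \cdot 7\right) = \left(\left(- \frac{1}{2} - 10\right) + 0\right) \left(-5 + 42\right) = \left(- \frac{21}{2} + 0\right) 37 = \left(- \frac{21}{2}\right) 37 = - \frac{777}{2}$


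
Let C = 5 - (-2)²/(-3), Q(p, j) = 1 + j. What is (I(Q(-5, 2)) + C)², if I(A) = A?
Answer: 784/9 ≈ 87.111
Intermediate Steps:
C = 19/3 (C = 5 - 4*(-1)/3 = 5 - 1*(-4/3) = 5 + 4/3 = 19/3 ≈ 6.3333)
(I(Q(-5, 2)) + C)² = ((1 + 2) + 19/3)² = (3 + 19/3)² = (28/3)² = 784/9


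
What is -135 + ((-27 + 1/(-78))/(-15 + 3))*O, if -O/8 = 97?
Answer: -220174/117 ≈ -1881.8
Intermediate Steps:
O = -776 (O = -8*97 = -776)
-135 + ((-27 + 1/(-78))/(-15 + 3))*O = -135 + ((-27 + 1/(-78))/(-15 + 3))*(-776) = -135 + ((-27 - 1/78)/(-12))*(-776) = -135 - 2107/78*(-1/12)*(-776) = -135 + (2107/936)*(-776) = -135 - 204379/117 = -220174/117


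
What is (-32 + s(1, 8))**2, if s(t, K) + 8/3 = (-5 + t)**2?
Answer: 3136/9 ≈ 348.44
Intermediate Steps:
s(t, K) = -8/3 + (-5 + t)**2
(-32 + s(1, 8))**2 = (-32 + (-8/3 + (-5 + 1)**2))**2 = (-32 + (-8/3 + (-4)**2))**2 = (-32 + (-8/3 + 16))**2 = (-32 + 40/3)**2 = (-56/3)**2 = 3136/9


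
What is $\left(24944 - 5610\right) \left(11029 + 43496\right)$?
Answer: $1054186350$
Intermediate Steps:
$\left(24944 - 5610\right) \left(11029 + 43496\right) = 19334 \cdot 54525 = 1054186350$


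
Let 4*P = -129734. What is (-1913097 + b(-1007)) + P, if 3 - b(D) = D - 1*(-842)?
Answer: -3890725/2 ≈ -1.9454e+6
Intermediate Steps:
b(D) = -839 - D (b(D) = 3 - (D - 1*(-842)) = 3 - (D + 842) = 3 - (842 + D) = 3 + (-842 - D) = -839 - D)
P = -64867/2 (P = (¼)*(-129734) = -64867/2 ≈ -32434.)
(-1913097 + b(-1007)) + P = (-1913097 + (-839 - 1*(-1007))) - 64867/2 = (-1913097 + (-839 + 1007)) - 64867/2 = (-1913097 + 168) - 64867/2 = -1912929 - 64867/2 = -3890725/2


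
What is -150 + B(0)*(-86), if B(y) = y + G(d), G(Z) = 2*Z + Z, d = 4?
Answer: -1182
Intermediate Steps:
G(Z) = 3*Z
B(y) = 12 + y (B(y) = y + 3*4 = y + 12 = 12 + y)
-150 + B(0)*(-86) = -150 + (12 + 0)*(-86) = -150 + 12*(-86) = -150 - 1032 = -1182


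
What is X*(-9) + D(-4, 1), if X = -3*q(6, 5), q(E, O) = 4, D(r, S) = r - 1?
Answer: 103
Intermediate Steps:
D(r, S) = -1 + r
X = -12 (X = -3*4 = -12)
X*(-9) + D(-4, 1) = -12*(-9) + (-1 - 4) = 108 - 5 = 103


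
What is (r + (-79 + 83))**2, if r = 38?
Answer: 1764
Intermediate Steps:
(r + (-79 + 83))**2 = (38 + (-79 + 83))**2 = (38 + 4)**2 = 42**2 = 1764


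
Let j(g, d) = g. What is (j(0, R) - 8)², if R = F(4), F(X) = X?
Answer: 64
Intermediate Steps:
R = 4
(j(0, R) - 8)² = (0 - 8)² = (-8)² = 64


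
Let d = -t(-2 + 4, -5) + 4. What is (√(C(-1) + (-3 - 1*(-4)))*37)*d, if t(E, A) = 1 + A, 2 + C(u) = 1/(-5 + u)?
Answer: 148*I*√42/3 ≈ 319.72*I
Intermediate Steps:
C(u) = -2 + 1/(-5 + u)
d = 8 (d = -(1 - 5) + 4 = -1*(-4) + 4 = 4 + 4 = 8)
(√(C(-1) + (-3 - 1*(-4)))*37)*d = (√((11 - 2*(-1))/(-5 - 1) + (-3 - 1*(-4)))*37)*8 = (√((11 + 2)/(-6) + (-3 + 4))*37)*8 = (√(-⅙*13 + 1)*37)*8 = (√(-13/6 + 1)*37)*8 = (√(-7/6)*37)*8 = ((I*√42/6)*37)*8 = (37*I*√42/6)*8 = 148*I*√42/3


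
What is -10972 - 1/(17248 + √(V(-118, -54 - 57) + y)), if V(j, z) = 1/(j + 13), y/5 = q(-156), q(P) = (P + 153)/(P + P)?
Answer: -35643958270425908/3248629063259 + 2*√1149330/3248629063259 ≈ -10972.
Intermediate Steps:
q(P) = (153 + P)/(2*P) (q(P) = (153 + P)/((2*P)) = (153 + P)*(1/(2*P)) = (153 + P)/(2*P))
y = 5/104 (y = 5*((½)*(153 - 156)/(-156)) = 5*((½)*(-1/156)*(-3)) = 5*(1/104) = 5/104 ≈ 0.048077)
V(j, z) = 1/(13 + j)
-10972 - 1/(17248 + √(V(-118, -54 - 57) + y)) = -10972 - 1/(17248 + √(1/(13 - 118) + 5/104)) = -10972 - 1/(17248 + √(1/(-105) + 5/104)) = -10972 - 1/(17248 + √(-1/105 + 5/104)) = -10972 - 1/(17248 + √(421/10920)) = -10972 - 1/(17248 + √1149330/5460)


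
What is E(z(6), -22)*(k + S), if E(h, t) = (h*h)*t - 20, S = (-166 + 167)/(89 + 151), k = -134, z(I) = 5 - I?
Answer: 225113/40 ≈ 5627.8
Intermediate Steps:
S = 1/240 ≈ 0.0041667
E(h, t) = -20 + t*h² (E(h, t) = h²*t - 20 = t*h² - 20 = -20 + t*h²)
E(z(6), -22)*(k + S) = (-20 - 22*(5 - 1*6)²)*(-134 + 1/240) = (-20 - 22*(5 - 6)²)*(-32159/240) = (-20 - 22*(-1)²)*(-32159/240) = (-20 - 22*1)*(-32159/240) = (-20 - 22)*(-32159/240) = -42*(-32159/240) = 225113/40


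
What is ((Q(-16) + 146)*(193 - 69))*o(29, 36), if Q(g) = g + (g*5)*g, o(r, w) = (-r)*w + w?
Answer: -176238720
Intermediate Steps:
o(r, w) = w - r*w (o(r, w) = -r*w + w = w - r*w)
Q(g) = g + 5*g**2 (Q(g) = g + (5*g)*g = g + 5*g**2)
((Q(-16) + 146)*(193 - 69))*o(29, 36) = ((-16*(1 + 5*(-16)) + 146)*(193 - 69))*(36*(1 - 1*29)) = ((-16*(1 - 80) + 146)*124)*(36*(1 - 29)) = ((-16*(-79) + 146)*124)*(36*(-28)) = ((1264 + 146)*124)*(-1008) = (1410*124)*(-1008) = 174840*(-1008) = -176238720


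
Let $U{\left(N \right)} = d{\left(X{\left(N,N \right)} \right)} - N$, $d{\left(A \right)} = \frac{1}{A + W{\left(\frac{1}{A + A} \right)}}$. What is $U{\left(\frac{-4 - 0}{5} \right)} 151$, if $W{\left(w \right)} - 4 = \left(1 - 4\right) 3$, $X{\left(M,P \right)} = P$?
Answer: $\frac{13741}{145} \approx 94.766$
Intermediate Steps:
$W{\left(w \right)} = -5$ ($W{\left(w \right)} = 4 + \left(1 - 4\right) 3 = 4 - 9 = -5$)
$d{\left(A \right)} = \frac{1}{-5 + A}$ ($d{\left(A \right)} = \frac{1}{A - 5} = \frac{1}{-5 + A}$)
$U{\left(N \right)} = \frac{1}{-5 + N} - N$
$U{\left(\frac{-4 - 0}{5} \right)} 151 = \frac{1 - \frac{-4 - 0}{5} \left(-5 + \frac{-4 - 0}{5}\right)}{-5 + \frac{-4 - 0}{5}} \cdot 151 = \frac{1 - \left(-4 + 0\right) \frac{1}{5} \left(-5 + \left(-4 + 0\right) \frac{1}{5}\right)}{-5 + \left(-4 + 0\right) \frac{1}{5}} \cdot 151 = \frac{1 - \left(-4\right) \frac{1}{5} \left(-5 - \frac{4}{5}\right)}{-5 - \frac{4}{5}} \cdot 151 = \frac{1 - - \frac{4 \left(-5 - \frac{4}{5}\right)}{5}}{-5 - \frac{4}{5}} \cdot 151 = \frac{1 - \left(- \frac{4}{5}\right) \left(- \frac{29}{5}\right)}{- \frac{29}{5}} \cdot 151 = - \frac{5 \left(1 - \frac{116}{25}\right)}{29} \cdot 151 = \left(- \frac{5}{29}\right) \left(- \frac{91}{25}\right) 151 = \frac{91}{145} \cdot 151 = \frac{13741}{145}$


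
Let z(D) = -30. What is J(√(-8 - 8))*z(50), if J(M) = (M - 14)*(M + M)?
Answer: 960 + 3360*I ≈ 960.0 + 3360.0*I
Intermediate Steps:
J(M) = 2*M*(-14 + M) (J(M) = (-14 + M)*(2*M) = 2*M*(-14 + M))
J(√(-8 - 8))*z(50) = (2*√(-8 - 8)*(-14 + √(-8 - 8)))*(-30) = (2*√(-16)*(-14 + √(-16)))*(-30) = (2*(4*I)*(-14 + 4*I))*(-30) = (8*I*(-14 + 4*I))*(-30) = -240*I*(-14 + 4*I)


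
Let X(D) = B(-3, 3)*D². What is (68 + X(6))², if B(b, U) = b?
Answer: 1600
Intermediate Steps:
X(D) = -3*D²
(68 + X(6))² = (68 - 3*6²)² = (68 - 3*36)² = (68 - 108)² = (-40)² = 1600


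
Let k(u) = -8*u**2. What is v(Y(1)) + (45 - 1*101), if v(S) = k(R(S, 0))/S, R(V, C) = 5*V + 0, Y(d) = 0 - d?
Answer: 144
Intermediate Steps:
Y(d) = -d
R(V, C) = 5*V
v(S) = -200*S (v(S) = (-8*25*S**2)/S = (-200*S**2)/S = -200*S)
v(Y(1)) + (45 - 1*101) = -(-200) + (45 - 1*101) = -200*(-1) + (45 - 101) = 200 - 56 = 144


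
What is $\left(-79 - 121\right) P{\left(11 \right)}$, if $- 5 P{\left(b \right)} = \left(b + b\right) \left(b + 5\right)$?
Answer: $14080$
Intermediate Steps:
$P{\left(b \right)} = - \frac{2 b \left(5 + b\right)}{5}$ ($P{\left(b \right)} = - \frac{\left(b + b\right) \left(b + 5\right)}{5} = - \frac{2 b \left(5 + b\right)}{5}$)
$\left(-79 - 121\right) P{\left(11 \right)} = \left(-79 - 121\right) \left(\left(- \frac{2}{5}\right) 11 \left(5 + 11\right)\right) = - 200 \left(\left(- \frac{2}{5}\right) 11 \cdot 16\right) = \left(-200\right) \left(- \frac{352}{5}\right) = 14080$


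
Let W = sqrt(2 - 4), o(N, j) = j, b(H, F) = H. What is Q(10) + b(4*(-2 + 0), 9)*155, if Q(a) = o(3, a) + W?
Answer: -1230 + I*sqrt(2) ≈ -1230.0 + 1.4142*I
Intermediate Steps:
W = I*sqrt(2) (W = sqrt(-2) = I*sqrt(2) ≈ 1.4142*I)
Q(a) = a + I*sqrt(2)
Q(10) + b(4*(-2 + 0), 9)*155 = (10 + I*sqrt(2)) + (4*(-2 + 0))*155 = (10 + I*sqrt(2)) + (4*(-2))*155 = (10 + I*sqrt(2)) - 8*155 = (10 + I*sqrt(2)) - 1240 = -1230 + I*sqrt(2)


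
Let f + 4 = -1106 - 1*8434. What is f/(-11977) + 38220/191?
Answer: 459583844/2287607 ≈ 200.90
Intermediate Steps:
f = -9544 (f = -4 + (-1106 - 1*8434) = -4 + (-1106 - 8434) = -4 - 9540 = -9544)
f/(-11977) + 38220/191 = -9544/(-11977) + 38220/191 = -9544*(-1/11977) + 38220*(1/191) = 9544/11977 + 38220/191 = 459583844/2287607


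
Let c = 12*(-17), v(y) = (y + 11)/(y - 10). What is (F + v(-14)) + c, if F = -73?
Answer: -2215/8 ≈ -276.88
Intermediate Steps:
v(y) = (11 + y)/(-10 + y)
c = -204
(F + v(-14)) + c = (-73 + (11 - 14)/(-10 - 14)) - 204 = (-73 - 3/(-24)) - 204 = (-73 - 1/24*(-3)) - 204 = (-73 + 1/8) - 204 = -583/8 - 204 = -2215/8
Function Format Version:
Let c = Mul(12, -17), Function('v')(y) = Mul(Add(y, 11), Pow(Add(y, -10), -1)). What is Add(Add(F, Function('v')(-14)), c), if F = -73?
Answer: Rational(-2215, 8) ≈ -276.88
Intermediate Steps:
Function('v')(y) = Mul(Pow(Add(-10, y), -1), Add(11, y)) (Function('v')(y) = Mul(Add(11, y), Pow(Add(-10, y), -1)) = Mul(Pow(Add(-10, y), -1), Add(11, y)))
c = -204
Add(Add(F, Function('v')(-14)), c) = Add(Add(-73, Mul(Pow(Add(-10, -14), -1), Add(11, -14))), -204) = Add(Add(-73, Mul(Pow(-24, -1), -3)), -204) = Add(Add(-73, Mul(Rational(-1, 24), -3)), -204) = Add(Add(-73, Rational(1, 8)), -204) = Add(Rational(-583, 8), -204) = Rational(-2215, 8)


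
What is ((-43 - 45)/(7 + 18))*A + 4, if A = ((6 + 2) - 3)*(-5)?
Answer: 92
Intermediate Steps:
A = -25 (A = (8 - 3)*(-5) = 5*(-5) = -25)
((-43 - 45)/(7 + 18))*A + 4 = ((-43 - 45)/(7 + 18))*(-25) + 4 = -88/25*(-25) + 4 = 88 + 4 = 92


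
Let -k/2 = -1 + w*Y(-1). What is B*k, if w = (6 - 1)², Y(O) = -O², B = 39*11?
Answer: 22308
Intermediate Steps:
B = 429
w = 25 (w = 5² = 25)
k = 52 (k = -2*(-1 + 25*(-1*(-1)²)) = -2*(-1 + 25*(-1*1)) = -2*(-1 + 25*(-1)) = -2*(-1 - 25) = -2*(-26) = 52)
B*k = 429*52 = 22308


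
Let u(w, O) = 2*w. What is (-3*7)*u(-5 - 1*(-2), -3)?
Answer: 126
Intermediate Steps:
(-3*7)*u(-5 - 1*(-2), -3) = (-3*7)*(2*(-5 - 1*(-2))) = -42*(-5 + 2) = -42*(-3) = -21*(-6) = 126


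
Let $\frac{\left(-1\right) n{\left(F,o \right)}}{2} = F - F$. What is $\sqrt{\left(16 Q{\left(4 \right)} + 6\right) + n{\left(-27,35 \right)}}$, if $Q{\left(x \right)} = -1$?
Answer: $i \sqrt{10} \approx 3.1623 i$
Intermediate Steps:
$n{\left(F,o \right)} = 0$ ($n{\left(F,o \right)} = - 2 \left(F - F\right) = \left(-2\right) 0 = 0$)
$\sqrt{\left(16 Q{\left(4 \right)} + 6\right) + n{\left(-27,35 \right)}} = \sqrt{\left(16 \left(-1\right) + 6\right) + 0} = \sqrt{\left(-16 + 6\right) + 0} = \sqrt{-10 + 0} = \sqrt{-10} = i \sqrt{10}$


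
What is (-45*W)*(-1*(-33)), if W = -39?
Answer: 57915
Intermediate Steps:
(-45*W)*(-1*(-33)) = (-45*(-39))*(-1*(-33)) = 1755*33 = 57915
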